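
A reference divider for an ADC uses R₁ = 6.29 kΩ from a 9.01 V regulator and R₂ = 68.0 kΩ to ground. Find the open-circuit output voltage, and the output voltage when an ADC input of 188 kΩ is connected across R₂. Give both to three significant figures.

Open-circuit: V = 9.01 × 68.0/(6.29 + 68.0) = 8.25 V.
With the load, R₂ becomes R₂‖R_L = 49.94 kΩ, so V = 9.01 × 49.94/56.23 = 8.00 V.

Unloaded: 8.25 V; loaded: 8.00 V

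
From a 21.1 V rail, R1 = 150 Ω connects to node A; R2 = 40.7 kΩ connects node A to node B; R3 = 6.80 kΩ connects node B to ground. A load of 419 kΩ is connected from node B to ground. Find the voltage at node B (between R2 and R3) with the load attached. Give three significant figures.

At node B, R3 is in parallel with the load: R3‖R_L = 6691 Ω.
Below node A the resistance is R2 + (R3‖R_L) = 47390 Ω, so V_A = 21.1 × 47390/47540 = 21.03 V.
Then V_B = V_A × (R3‖R_L)/(R2 + R3‖R_L) = 21.03 × 6691/47390 = 2.97 V.

V ≈ 2.97 V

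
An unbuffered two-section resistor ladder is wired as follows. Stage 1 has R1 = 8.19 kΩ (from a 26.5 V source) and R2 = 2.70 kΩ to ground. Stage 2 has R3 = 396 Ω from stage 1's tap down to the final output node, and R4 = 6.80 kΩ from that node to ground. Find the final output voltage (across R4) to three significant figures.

Stage 2 presents R3+R4 = 7196 Ω as a load on stage 1's tap.
Stage 1's lower leg becomes R2‖(R3+R4) = 1963 Ω, so V_mid = 26.5 × 1963/10150 = 5.124 V.
Stage 2 is itself unloaded: V_out = V_mid × R4/(R3+R4) = 5.124 × 6800/7196 = 4.84 V.

V_out ≈ 4.84 V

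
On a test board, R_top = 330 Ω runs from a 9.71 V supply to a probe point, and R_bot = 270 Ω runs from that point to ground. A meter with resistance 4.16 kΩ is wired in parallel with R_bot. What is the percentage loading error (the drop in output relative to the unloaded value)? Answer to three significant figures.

3.45 %

The divider's output (Thévenin) resistance is R_top‖R_bot = 148.5 Ω.
Fractional drop under load = R_th/(R_th + R_L) = 148.5 / (148.5 + 4160) = 0.03447.
So the output falls by 3.45 %.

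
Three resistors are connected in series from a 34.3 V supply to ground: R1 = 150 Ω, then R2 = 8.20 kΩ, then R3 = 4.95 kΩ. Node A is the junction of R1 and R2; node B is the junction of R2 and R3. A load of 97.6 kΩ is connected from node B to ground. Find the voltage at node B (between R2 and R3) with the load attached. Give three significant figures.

At node B, R3 is in parallel with the load: R3‖R_L = 4711 Ω.
Below node A the resistance is R2 + (R3‖R_L) = 12910 Ω, so V_A = 34.3 × 12910/13060 = 33.91 V.
Then V_B = V_A × (R3‖R_L)/(R2 + R3‖R_L) = 33.91 × 4711/12910 = 12.4 V.

V ≈ 12.4 V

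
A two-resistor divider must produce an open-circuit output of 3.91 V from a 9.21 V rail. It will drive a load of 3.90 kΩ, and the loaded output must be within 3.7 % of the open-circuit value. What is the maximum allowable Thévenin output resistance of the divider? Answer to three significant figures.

Loading drop = R_th/(R_th + R_L) ≤ 0.0370, so R_th ≤ R_L · ε/(1−ε) = 3.90 kΩ × 0.0370/0.9630 = 150 Ω.
(Any R1, R2 with R2/(R1+R2) = 0.425 and R1‖R2 ≤ 150 Ω will meet the spec.)

R_th ≤ 150 Ω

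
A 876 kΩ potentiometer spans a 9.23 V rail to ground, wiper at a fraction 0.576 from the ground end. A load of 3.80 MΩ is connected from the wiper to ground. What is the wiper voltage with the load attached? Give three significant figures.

The wiper splits the pot into (1−α)R = 371.4 kΩ above and αR = 504.6 kΩ below.
Lower section ‖ load = 445.4 kΩ.
V_wiper = 9.23 × 445.4/(371.4 + 445.4) = 5.03 V.

V ≈ 5.03 V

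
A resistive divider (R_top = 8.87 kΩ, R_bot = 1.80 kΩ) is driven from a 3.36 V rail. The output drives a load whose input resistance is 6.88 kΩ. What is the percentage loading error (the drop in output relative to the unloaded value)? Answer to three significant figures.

17.9 %

Unloaded V = 3.36 × 1.80/10.67 = 0.5668 V.
Loaded: R_bot‖R_L = 1.427 kΩ, giving V = 3.36 × 1.427/10.30 = 0.4656 V.
Drop = (0.5668 − 0.4656) / 0.5668 = 17.9 %.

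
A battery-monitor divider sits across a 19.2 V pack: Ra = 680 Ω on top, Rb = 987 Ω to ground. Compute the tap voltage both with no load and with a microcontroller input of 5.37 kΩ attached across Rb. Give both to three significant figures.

Unloaded: 11.4 V; loaded: 10.6 V

Open-circuit: V = 19.2 × 987/(680 + 987) = 11.4 V.
With the load, Rb becomes Rb‖R_L = 833.8 Ω, so V = 19.2 × 833.8/1514 = 10.6 V.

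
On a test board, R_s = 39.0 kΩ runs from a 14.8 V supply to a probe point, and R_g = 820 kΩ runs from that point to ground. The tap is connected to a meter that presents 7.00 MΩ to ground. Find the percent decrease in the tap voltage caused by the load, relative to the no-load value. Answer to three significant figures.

The divider's output (Thévenin) resistance is R_s‖R_g = 37.23 kΩ.
Fractional drop under load = R_th/(R_th + R_L) = 37.23 / (37.23 + 7000) = 0.005290.
So the output falls by 0.529 %.

0.529 %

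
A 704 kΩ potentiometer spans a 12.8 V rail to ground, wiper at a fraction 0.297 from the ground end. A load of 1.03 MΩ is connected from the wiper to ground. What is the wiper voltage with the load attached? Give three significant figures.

The wiper splits the pot into (1−α)R = 494.9 kΩ above and αR = 209.1 kΩ below.
Lower section ‖ load = 173.8 kΩ.
V_wiper = 12.8 × 173.8/(494.9 + 173.8) = 3.33 V.

V ≈ 3.33 V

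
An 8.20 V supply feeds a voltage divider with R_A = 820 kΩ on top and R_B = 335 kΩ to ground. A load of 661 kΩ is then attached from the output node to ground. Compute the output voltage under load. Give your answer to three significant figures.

V_out ≈ 1.75 V

The load sits in parallel with R_B: R_B‖R_L = (335 × 661) / (335 + 661) = 222.3 kΩ.
V_out = 8.20 × 222.3 / (820 + 222.3) = 8.20 × 222.3/1042 = 1.75 V.
(Unloaded it would have been 2.38 V.)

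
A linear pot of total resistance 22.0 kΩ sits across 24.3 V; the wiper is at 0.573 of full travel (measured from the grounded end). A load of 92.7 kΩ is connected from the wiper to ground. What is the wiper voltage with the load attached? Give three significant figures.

V ≈ 13.2 V

The wiper splits the pot into (1−α)R = 9.394 kΩ above and αR = 12.61 kΩ below.
Lower section ‖ load = 11.10 kΩ.
V_wiper = 24.3 × 11.10/(9.394 + 11.10) = 13.2 V.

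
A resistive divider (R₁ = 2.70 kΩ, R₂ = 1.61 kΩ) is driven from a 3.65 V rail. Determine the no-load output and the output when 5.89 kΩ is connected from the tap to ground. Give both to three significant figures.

Open-circuit: V = 3.65 × 1.61/(2.70 + 1.61) = 1.36 V.
With the load, R₂ becomes R₂‖R_L = 1.264 kΩ, so V = 3.65 × 1.264/3.964 = 1.16 V.

Unloaded: 1.36 V; loaded: 1.16 V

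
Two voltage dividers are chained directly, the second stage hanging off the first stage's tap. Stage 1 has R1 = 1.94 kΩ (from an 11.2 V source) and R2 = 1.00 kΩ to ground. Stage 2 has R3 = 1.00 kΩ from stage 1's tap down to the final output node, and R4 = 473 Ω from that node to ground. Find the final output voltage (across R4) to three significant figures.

Stage 2 presents R3+R4 = 1473 Ω as a load on stage 1's tap.
Stage 1's lower leg becomes R2‖(R3+R4) = 595.6 Ω, so V_mid = 11.2 × 595.6/2536 = 2.631 V.
Stage 2 is itself unloaded: V_out = V_mid × R4/(R3+R4) = 2.631 × 473/1473 = 0.845 V.

V_out ≈ 0.845 V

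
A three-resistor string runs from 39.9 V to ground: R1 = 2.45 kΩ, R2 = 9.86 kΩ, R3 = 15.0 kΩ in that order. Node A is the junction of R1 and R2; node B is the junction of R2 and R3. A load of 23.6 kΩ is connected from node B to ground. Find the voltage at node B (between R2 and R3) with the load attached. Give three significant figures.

V ≈ 17.0 V

At node B, R3 is in parallel with the load: R3‖R_L = 9.171 kΩ.
Below node A the resistance is R2 + (R3‖R_L) = 19.03 kΩ, so V_A = 39.9 × 19.03/21.48 = 35.35 V.
Then V_B = V_A × (R3‖R_L)/(R2 + R3‖R_L) = 35.35 × 9.171/19.03 = 17.0 V.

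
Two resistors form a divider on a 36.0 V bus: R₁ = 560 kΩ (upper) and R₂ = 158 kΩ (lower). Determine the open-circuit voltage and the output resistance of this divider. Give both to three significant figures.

V_th = 7.92 V, R_th = 123 kΩ

V_th is the open-circuit tap voltage: 36.0 × 158/(560 + 158) = 7.92 V.
With the supply zeroed, R₁ and R₂ appear in parallel from the tap: R_th = R₁‖R₂ = (560 × 158)/718.0 = 123 kΩ.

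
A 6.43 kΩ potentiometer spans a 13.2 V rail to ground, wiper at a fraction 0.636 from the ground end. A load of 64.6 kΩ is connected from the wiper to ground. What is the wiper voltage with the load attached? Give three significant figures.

V ≈ 8.21 V

The wiper splits the pot into (1−α)R = 2.341 kΩ above and αR = 4.089 kΩ below.
Lower section ‖ load = 3.846 kΩ.
V_wiper = 13.2 × 3.846/(2.341 + 3.846) = 8.21 V.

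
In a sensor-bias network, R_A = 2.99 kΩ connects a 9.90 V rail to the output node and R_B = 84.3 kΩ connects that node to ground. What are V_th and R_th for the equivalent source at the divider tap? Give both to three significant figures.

V_th is the open-circuit tap voltage: 9.90 × 84.3/(2.99 + 84.3) = 9.56 V.
With the supply zeroed, R_A and R_B appear in parallel from the tap: R_th = R_A‖R_B = (2.99 × 84.3)/87.29 = 2.89 kΩ.

V_th = 9.56 V, R_th = 2.89 kΩ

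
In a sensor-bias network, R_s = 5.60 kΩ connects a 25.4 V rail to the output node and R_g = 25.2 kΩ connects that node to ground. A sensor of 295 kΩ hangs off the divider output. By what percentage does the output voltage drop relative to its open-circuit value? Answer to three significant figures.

1.53 %

The divider's output (Thévenin) resistance is R_s‖R_g = 4.582 kΩ.
Fractional drop under load = R_th/(R_th + R_L) = 4.582 / (4.582 + 295) = 0.01529.
So the output falls by 1.53 %.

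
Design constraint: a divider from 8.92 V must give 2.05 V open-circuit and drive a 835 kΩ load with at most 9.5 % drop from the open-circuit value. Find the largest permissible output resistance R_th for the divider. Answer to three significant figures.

R_th ≤ 87.7 kΩ

Loading drop = R_th/(R_th + R_L) ≤ 0.0950, so R_th ≤ R_L · ε/(1−ε) = 835 kΩ × 0.0950/0.9050 = 87.7 kΩ.
(Any R1, R2 with R2/(R1+R2) = 0.230 and R1‖R2 ≤ 87.7 kΩ will meet the spec.)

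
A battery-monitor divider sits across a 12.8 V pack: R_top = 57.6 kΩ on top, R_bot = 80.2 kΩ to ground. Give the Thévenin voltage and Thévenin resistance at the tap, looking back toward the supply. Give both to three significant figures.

V_th = 7.45 V, R_th = 33.5 kΩ

V_th is the open-circuit tap voltage: 12.8 × 80.2/(57.6 + 80.2) = 7.45 V.
With the supply zeroed, R_top and R_bot appear in parallel from the tap: R_th = R_top‖R_bot = (57.6 × 80.2)/137.8 = 33.5 kΩ.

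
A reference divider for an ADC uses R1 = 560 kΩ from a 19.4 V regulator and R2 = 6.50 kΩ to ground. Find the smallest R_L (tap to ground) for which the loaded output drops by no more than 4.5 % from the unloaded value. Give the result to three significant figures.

Output resistance R_th = R1‖R2 = (560 × 6.50)/566.5 = 6.425 kΩ.
The fractional drop is R_th/(R_th + R_L); requiring this ≤ 0.0450 gives R_L ≥ R_th(1/0.0450 − 1) = 6.425 × 21.22 = 136 kΩ.

R_L(min) ≈ 136 kΩ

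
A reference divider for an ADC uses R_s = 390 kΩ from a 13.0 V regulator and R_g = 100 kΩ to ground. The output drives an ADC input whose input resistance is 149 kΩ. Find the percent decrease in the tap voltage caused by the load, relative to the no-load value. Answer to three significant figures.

34.8 %

The divider's output (Thévenin) resistance is R_s‖R_g = 79.59 kΩ.
Fractional drop under load = R_th/(R_th + R_L) = 79.59 / (79.59 + 149) = 0.3482.
So the output falls by 34.8 %.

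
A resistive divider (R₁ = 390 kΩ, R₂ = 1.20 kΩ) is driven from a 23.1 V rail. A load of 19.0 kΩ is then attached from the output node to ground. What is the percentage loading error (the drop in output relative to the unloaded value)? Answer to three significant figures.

5.92 %

The divider's output (Thévenin) resistance is R₁‖R₂ = 1.196 kΩ.
Fractional drop under load = R_th/(R_th + R_L) = 1.196 / (1.196 + 19.0) = 0.05923.
So the output falls by 5.92 %.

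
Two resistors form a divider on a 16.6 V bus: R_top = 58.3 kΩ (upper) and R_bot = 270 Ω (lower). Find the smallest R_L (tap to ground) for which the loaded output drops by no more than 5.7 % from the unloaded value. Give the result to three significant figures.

R_L(min) ≈ 4.45 kΩ

Output resistance R_th = R_top‖R_bot = (58300 × 270)/58570 = 268.8 Ω.
The fractional drop is R_th/(R_th + R_L); requiring this ≤ 0.0570 gives R_L ≥ R_th(1/0.0570 − 1) = 268.8 × 16.54 = 4.45 kΩ.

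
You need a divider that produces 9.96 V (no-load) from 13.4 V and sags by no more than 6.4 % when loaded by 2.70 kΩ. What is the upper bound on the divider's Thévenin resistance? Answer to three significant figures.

Loading drop = R_th/(R_th + R_L) ≤ 0.0640, so R_th ≤ R_L · ε/(1−ε) = 2.70 kΩ × 0.0640/0.9360 = 185 Ω.

R_th ≤ 185 Ω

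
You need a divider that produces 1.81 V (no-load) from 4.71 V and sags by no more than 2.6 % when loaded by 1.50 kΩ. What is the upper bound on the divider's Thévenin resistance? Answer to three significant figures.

R_th ≤ 40.0 Ω

Loading drop = R_th/(R_th + R_L) ≤ 0.0260, so R_th ≤ R_L · ε/(1−ε) = 1.50 kΩ × 0.0260/0.9740 = 40.0 Ω.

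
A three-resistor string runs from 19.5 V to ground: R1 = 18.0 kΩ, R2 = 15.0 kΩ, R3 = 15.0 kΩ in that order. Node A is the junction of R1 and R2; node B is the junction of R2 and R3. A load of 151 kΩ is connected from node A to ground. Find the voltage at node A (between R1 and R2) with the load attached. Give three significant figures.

Below node A the series string R2+R3 = 30.00 kΩ sits in parallel with the 151 kΩ load: 25.03 kΩ.
V_A = 19.5 × 25.03/(18.0 + 25.03) = 11.3 V.

V ≈ 11.3 V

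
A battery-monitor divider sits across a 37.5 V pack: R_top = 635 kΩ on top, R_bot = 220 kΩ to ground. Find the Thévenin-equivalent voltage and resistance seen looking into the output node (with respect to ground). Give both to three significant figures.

V_th = 9.65 V, R_th = 163 kΩ

V_th is the open-circuit tap voltage: 37.5 × 220/(635 + 220) = 9.65 V.
With the supply zeroed, R_top and R_bot appear in parallel from the tap: R_th = R_top‖R_bot = (635 × 220)/855.0 = 163 kΩ.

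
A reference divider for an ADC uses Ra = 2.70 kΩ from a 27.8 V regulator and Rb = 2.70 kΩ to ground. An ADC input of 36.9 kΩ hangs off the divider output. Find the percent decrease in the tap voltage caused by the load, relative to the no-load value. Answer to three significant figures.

The divider's output (Thévenin) resistance is Ra‖Rb = 1.350 kΩ.
Fractional drop under load = R_th/(R_th + R_L) = 1.350 / (1.350 + 36.9) = 0.03529.
So the output falls by 3.53 %.

3.53 %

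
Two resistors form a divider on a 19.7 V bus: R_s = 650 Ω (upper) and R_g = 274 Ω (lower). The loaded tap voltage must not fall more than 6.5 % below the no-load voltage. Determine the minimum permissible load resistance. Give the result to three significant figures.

Output resistance R_th = R_s‖R_g = (650 × 274)/924.0 = 192.7 Ω.
The fractional drop is R_th/(R_th + R_L); requiring this ≤ 0.0650 gives R_L ≥ R_th(1/0.0650 − 1) = 192.7 × 14.38 = 2.77 kΩ.

R_L(min) ≈ 2.77 kΩ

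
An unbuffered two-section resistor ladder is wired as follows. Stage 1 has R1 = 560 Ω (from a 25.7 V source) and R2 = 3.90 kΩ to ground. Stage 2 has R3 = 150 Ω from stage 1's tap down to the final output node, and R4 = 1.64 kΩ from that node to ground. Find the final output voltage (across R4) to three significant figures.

Stage 2 presents R3+R4 = 1790 Ω as a load on stage 1's tap.
Stage 1's lower leg becomes R2‖(R3+R4) = 1227 Ω, so V_mid = 25.7 × 1227/1787 = 17.65 V.
Stage 2 is itself unloaded: V_out = V_mid × R4/(R3+R4) = 17.65 × 1640/1790 = 16.2 V.

V_out ≈ 16.2 V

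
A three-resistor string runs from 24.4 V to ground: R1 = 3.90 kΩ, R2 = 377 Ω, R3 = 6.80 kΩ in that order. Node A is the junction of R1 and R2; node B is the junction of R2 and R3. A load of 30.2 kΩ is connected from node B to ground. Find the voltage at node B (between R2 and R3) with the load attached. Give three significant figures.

V ≈ 13.8 V

At node B, R3 is in parallel with the load: R3‖R_L = 5550 Ω.
Below node A the resistance is R2 + (R3‖R_L) = 5927 Ω, so V_A = 24.4 × 5927/9827 = 14.72 V.
Then V_B = V_A × (R3‖R_L)/(R2 + R3‖R_L) = 14.72 × 5550/5927 = 13.8 V.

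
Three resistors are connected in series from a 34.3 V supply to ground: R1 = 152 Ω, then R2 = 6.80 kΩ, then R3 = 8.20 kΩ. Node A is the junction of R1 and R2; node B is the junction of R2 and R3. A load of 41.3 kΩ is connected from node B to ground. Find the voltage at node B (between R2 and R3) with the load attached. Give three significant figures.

V ≈ 17.0 V

At node B, R3 is in parallel with the load: R3‖R_L = 6842 Ω.
Below node A the resistance is R2 + (R3‖R_L) = 13640 Ω, so V_A = 34.3 × 13640/13790 = 33.92 V.
Then V_B = V_A × (R3‖R_L)/(R2 + R3‖R_L) = 33.92 × 6842/13640 = 17.0 V.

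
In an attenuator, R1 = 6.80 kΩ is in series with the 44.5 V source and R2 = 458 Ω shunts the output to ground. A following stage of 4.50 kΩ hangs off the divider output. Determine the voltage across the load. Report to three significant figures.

The load sits in parallel with R2: R2‖R_L = (458 × 4500) / (458 + 4500) = 415.7 Ω.
V_out = 44.5 × 415.7 / (6800 + 415.7) = 44.5 × 415.7/7216 = 2.56 V.

V_out ≈ 2.56 V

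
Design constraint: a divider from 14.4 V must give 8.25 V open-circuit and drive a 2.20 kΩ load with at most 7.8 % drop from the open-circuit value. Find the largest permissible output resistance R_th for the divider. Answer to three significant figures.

Loading drop = R_th/(R_th + R_L) ≤ 0.0780, so R_th ≤ R_L · ε/(1−ε) = 2.20 kΩ × 0.0780/0.9220 = 186 Ω.

R_th ≤ 186 Ω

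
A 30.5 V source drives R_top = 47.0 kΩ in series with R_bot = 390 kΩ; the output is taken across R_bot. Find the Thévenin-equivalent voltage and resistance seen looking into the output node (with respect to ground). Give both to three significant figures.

V_th = 27.2 V, R_th = 41.9 kΩ

V_th is the open-circuit tap voltage: 30.5 × 390/(47.0 + 390) = 27.2 V.
With the supply zeroed, R_top and R_bot appear in parallel from the tap: R_th = R_top‖R_bot = (47.0 × 390)/437.0 = 41.9 kΩ.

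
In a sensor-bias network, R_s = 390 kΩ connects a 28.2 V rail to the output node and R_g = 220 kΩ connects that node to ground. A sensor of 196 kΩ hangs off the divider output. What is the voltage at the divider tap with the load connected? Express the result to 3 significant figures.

V_out ≈ 5.92 V

The load sits in parallel with R_g: R_g‖R_L = (220 × 196) / (220 + 196) = 103.7 kΩ.
V_out = 28.2 × 103.7 / (390 + 103.7) = 28.2 × 103.7/493.7 = 5.92 V.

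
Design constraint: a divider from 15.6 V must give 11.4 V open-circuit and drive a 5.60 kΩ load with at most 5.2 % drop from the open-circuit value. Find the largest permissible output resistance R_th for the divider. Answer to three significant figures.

R_th ≤ 307 Ω

Loading drop = R_th/(R_th + R_L) ≤ 0.0520, so R_th ≤ R_L · ε/(1−ε) = 5.60 kΩ × 0.0520/0.9480 = 307 Ω.
(Any R1, R2 with R2/(R1+R2) = 0.731 and R1‖R2 ≤ 307 Ω will meet the spec.)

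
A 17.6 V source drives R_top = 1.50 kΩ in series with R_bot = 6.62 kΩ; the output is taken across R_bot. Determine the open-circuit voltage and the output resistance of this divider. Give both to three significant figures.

V_th is the open-circuit tap voltage: 17.6 × 6.62/(1.50 + 6.62) = 14.3 V.
With the supply zeroed, R_top and R_bot appear in parallel from the tap: R_th = R_top‖R_bot = (1.50 × 6.62)/8.120 = 1.22 kΩ.

V_th = 14.3 V, R_th = 1.22 kΩ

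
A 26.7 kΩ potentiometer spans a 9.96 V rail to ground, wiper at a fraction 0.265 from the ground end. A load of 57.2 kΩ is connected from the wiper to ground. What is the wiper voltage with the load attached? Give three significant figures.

V ≈ 2.42 V

The wiper splits the pot into (1−α)R = 19.62 kΩ above and αR = 7.075 kΩ below.
Lower section ‖ load = 6.297 kΩ.
V_wiper = 9.96 × 6.297/(19.62 + 6.297) = 2.42 V.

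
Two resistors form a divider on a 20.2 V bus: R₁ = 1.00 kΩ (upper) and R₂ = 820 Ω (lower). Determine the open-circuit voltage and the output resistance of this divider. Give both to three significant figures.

V_th = 9.10 V, R_th = 451 Ω

V_th is the open-circuit tap voltage: 20.2 × 820/(1000 + 820) = 9.10 V.
With the supply zeroed, R₁ and R₂ appear in parallel from the tap: R_th = R₁‖R₂ = (1000 × 820)/1820 = 451 Ω.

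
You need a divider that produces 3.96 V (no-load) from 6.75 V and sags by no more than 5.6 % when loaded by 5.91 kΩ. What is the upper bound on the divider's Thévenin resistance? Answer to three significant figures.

Loading drop = R_th/(R_th + R_L) ≤ 0.0560, so R_th ≤ R_L · ε/(1−ε) = 5.91 kΩ × 0.0560/0.9440 = 351 Ω.

R_th ≤ 351 Ω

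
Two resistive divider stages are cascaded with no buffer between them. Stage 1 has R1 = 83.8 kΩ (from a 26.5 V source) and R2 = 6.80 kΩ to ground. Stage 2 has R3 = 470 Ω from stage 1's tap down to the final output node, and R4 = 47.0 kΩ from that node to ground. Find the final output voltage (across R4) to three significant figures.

V_out ≈ 1.74 V

Stage 2 presents R3+R4 = 47470 Ω as a load on stage 1's tap.
Stage 1's lower leg becomes R2‖(R3+R4) = 5948 Ω, so V_mid = 26.5 × 5948/89750 = 1.756 V.
Stage 2 is itself unloaded: V_out = V_mid × R4/(R3+R4) = 1.756 × 47000/47470 = 1.74 V.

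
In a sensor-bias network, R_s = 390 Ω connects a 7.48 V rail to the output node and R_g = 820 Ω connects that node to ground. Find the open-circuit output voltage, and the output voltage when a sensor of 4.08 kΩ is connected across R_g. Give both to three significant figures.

Unloaded: 5.07 V; loaded: 4.76 V

Open-circuit: V = 7.48 × 820/(390 + 820) = 5.07 V.
With the load, R_g becomes R_g‖R_L = 682.8 Ω, so V = 7.48 × 682.8/1073 = 4.76 V.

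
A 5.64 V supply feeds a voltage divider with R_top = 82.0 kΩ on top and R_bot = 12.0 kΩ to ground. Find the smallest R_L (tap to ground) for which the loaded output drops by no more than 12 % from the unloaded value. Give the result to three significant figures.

R_L(min) ≈ 76.8 kΩ

Output resistance R_th = R_top‖R_bot = (82.0 × 12.0)/94.00 = 10.47 kΩ.
The fractional drop is R_th/(R_th + R_L); requiring this ≤ 0.120 gives R_L ≥ R_th(1/0.120 − 1) = 10.47 × 7.333 = 76.8 kΩ.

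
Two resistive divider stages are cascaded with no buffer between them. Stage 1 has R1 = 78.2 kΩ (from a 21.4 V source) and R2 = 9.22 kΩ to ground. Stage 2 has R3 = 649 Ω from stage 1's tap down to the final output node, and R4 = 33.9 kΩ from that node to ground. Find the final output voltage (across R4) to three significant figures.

V_out ≈ 1.79 V

Stage 2 presents R3+R4 = 34550 Ω as a load on stage 1's tap.
Stage 1's lower leg becomes R2‖(R3+R4) = 7278 Ω, so V_mid = 21.4 × 7278/85480 = 1.822 V.
Stage 2 is itself unloaded: V_out = V_mid × R4/(R3+R4) = 1.822 × 33900/34550 = 1.79 V.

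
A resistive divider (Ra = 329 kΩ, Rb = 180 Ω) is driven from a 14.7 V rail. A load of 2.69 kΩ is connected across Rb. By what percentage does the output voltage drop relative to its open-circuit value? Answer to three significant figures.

6.27 %

The divider's output (Thévenin) resistance is Ra‖Rb = 179.9 Ω.
Fractional drop under load = R_th/(R_th + R_L) = 179.9 / (179.9 + 2690) = 0.06269.
So the output falls by 6.27 %.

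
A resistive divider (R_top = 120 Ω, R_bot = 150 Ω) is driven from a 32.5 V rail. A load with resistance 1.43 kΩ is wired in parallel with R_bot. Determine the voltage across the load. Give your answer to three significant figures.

V_out ≈ 17.3 V

The load sits in parallel with R_bot: R_bot‖R_L = (150 × 1430) / (150 + 1430) = 135.8 Ω.
V_out = 32.5 × 135.8 / (120 + 135.8) = 32.5 × 135.8/255.8 = 17.3 V.
(Unloaded it would have been 18.1 V.)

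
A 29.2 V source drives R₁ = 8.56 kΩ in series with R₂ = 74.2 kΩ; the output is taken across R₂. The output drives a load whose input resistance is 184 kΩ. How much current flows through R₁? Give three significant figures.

I ≈ 0.475 mA

R₂‖R_L = 52.88 kΩ, so the source sees R₁ + R₂‖R_L = 61.44 kΩ.
I = 29.2 V / 61.44 kΩ = 0.475 mA.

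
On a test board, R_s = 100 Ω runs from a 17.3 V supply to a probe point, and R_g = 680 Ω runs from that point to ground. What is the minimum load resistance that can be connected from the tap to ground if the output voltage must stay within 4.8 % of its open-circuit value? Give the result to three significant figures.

Output resistance R_th = R_s‖R_g = (100 × 680)/780.0 = 87.18 Ω.
The fractional drop is R_th/(R_th + R_L); requiring this ≤ 0.0480 gives R_L ≥ R_th(1/0.0480 − 1) = 87.18 × 19.83 = 1.73 kΩ.

R_L(min) ≈ 1.73 kΩ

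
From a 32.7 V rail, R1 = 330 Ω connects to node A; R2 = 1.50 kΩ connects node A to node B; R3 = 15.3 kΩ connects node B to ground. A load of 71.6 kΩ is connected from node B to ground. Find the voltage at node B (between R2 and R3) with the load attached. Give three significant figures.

At node B, R3 is in parallel with the load: R3‖R_L = 12610 Ω.
Below node A the resistance is R2 + (R3‖R_L) = 14110 Ω, so V_A = 32.7 × 14110/14440 = 31.95 V.
Then V_B = V_A × (R3‖R_L)/(R2 + R3‖R_L) = 31.95 × 12610/14110 = 28.6 V.

V ≈ 28.6 V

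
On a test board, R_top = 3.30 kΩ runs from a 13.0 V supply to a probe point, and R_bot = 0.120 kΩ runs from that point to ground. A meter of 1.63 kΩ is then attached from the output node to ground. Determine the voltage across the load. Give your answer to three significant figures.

The load sits in parallel with R_bot: R_bot‖R_L = (120 × 1630) / (120 + 1630) = 111.8 Ω.
V_out = 13.0 × 111.8 / (3300 + 111.8) = 13.0 × 111.8/3412 = 0.426 V.

V_out ≈ 0.426 V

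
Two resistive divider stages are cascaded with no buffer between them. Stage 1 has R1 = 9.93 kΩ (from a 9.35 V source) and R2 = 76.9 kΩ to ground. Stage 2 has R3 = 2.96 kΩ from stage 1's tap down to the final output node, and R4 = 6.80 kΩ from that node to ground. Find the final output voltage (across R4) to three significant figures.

Stage 2 presents R3+R4 = 9.760 kΩ as a load on stage 1's tap.
Stage 1's lower leg becomes R2‖(R3+R4) = 8.661 kΩ, so V_mid = 9.35 × 8.661/18.59 = 4.356 V.
Stage 2 is itself unloaded: V_out = V_mid × R4/(R3+R4) = 4.356 × 6.80/9.760 = 3.03 V.

V_out ≈ 3.03 V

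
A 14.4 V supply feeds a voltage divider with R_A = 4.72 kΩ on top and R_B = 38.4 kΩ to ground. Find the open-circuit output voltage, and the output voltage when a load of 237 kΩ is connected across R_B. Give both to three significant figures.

Unloaded: 12.8 V; loaded: 12.6 V

Open-circuit: V = 14.4 × 38.4/(4.72 + 38.4) = 12.8 V.
With the load, R_B becomes R_B‖R_L = 33.05 kΩ, so V = 14.4 × 33.05/37.77 = 12.6 V.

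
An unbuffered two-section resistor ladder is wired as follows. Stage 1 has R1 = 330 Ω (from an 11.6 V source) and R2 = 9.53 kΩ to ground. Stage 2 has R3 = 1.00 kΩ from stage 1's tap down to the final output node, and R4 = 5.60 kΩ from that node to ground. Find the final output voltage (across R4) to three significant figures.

Stage 2 presents R3+R4 = 6600 Ω as a load on stage 1's tap.
Stage 1's lower leg becomes R2‖(R3+R4) = 3899 Ω, so V_mid = 11.6 × 3899/4229 = 10.69 V.
Stage 2 is itself unloaded: V_out = V_mid × R4/(R3+R4) = 10.69 × 5600/6600 = 9.07 V.

V_out ≈ 9.07 V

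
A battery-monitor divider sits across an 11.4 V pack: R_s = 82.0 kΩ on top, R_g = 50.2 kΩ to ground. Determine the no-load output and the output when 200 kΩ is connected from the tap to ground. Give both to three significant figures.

Unloaded: 4.33 V; loaded: 3.75 V

Open-circuit: V = 11.4 × 50.2/(82.0 + 50.2) = 4.33 V.
With the load, R_g becomes R_g‖R_L = 40.13 kΩ, so V = 11.4 × 40.13/122.1 = 3.75 V.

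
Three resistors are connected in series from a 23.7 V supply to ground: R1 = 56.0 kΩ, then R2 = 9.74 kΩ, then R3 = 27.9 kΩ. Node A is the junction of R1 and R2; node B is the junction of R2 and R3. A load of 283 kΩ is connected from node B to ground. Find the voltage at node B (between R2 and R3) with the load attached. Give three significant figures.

V ≈ 6.60 V

At node B, R3 is in parallel with the load: R3‖R_L = 25.40 kΩ.
Below node A the resistance is R2 + (R3‖R_L) = 35.14 kΩ, so V_A = 23.7 × 35.14/91.14 = 9.137 V.
Then V_B = V_A × (R3‖R_L)/(R2 + R3‖R_L) = 9.137 × 25.40/35.14 = 6.60 V.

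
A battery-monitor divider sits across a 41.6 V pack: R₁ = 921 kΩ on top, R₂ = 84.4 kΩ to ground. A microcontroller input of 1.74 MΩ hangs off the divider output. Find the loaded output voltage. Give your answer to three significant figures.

The load sits in parallel with R₂: R₂‖R_L = (84.4 × 1740) / (84.4 + 1740) = 80.50 kΩ.
V_out = 41.6 × 80.50 / (921 + 80.50) = 41.6 × 80.50/1001 = 3.34 V.

V_out ≈ 3.34 V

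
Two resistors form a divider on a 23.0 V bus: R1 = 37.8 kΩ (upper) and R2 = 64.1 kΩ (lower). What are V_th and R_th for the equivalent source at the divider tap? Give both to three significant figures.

V_th = 14.5 V, R_th = 23.8 kΩ

V_th is the open-circuit tap voltage: 23.0 × 64.1/(37.8 + 64.1) = 14.5 V.
With the supply zeroed, R1 and R2 appear in parallel from the tap: R_th = R1‖R2 = (37.8 × 64.1)/101.9 = 23.8 kΩ.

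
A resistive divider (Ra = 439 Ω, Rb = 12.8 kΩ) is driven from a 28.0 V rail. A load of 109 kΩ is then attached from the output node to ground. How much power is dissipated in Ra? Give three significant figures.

Total resistance from the source is Ra + (Rb‖R_L) = 11890 Ω, so I = 28.0/11890 Ω = 2.354 mA.
P = I²·Ra = (2.354 mA)² × 439 Ω = 2.43 mW.

P ≈ 2.43 mW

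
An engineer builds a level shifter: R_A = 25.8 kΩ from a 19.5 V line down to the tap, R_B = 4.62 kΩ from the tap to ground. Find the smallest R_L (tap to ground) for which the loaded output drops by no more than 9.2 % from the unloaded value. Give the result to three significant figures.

R_L(min) ≈ 38.7 kΩ

Output resistance R_th = R_A‖R_B = (25.8 × 4.62)/30.42 = 3.918 kΩ.
The fractional drop is R_th/(R_th + R_L); requiring this ≤ 0.0920 gives R_L ≥ R_th(1/0.0920 − 1) = 3.918 × 9.870 = 38.7 kΩ.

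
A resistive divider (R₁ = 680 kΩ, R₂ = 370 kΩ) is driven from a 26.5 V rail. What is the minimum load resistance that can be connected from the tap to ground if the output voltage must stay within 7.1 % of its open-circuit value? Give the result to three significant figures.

R_L(min) ≈ 3.14 MΩ

Output resistance R_th = R₁‖R₂ = (680 × 370)/1050 = 239.6 kΩ.
The fractional drop is R_th/(R_th + R_L); requiring this ≤ 0.0710 gives R_L ≥ R_th(1/0.0710 − 1) = 239.6 × 13.08 = 3.14 MΩ.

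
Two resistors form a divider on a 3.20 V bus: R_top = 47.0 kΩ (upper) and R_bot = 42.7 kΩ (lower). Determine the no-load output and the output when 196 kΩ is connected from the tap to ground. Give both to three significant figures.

Unloaded: 1.52 V; loaded: 1.37 V

Open-circuit: V = 3.20 × 42.7/(47.0 + 42.7) = 1.52 V.
With the load, R_bot becomes R_bot‖R_L = 35.06 kΩ, so V = 3.20 × 35.06/82.06 = 1.37 V.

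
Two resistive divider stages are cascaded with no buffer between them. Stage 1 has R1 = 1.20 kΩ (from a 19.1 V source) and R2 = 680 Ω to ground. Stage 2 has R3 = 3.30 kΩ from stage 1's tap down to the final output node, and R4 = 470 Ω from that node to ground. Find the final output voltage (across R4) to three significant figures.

Stage 2 presents R3+R4 = 3770 Ω as a load on stage 1's tap.
Stage 1's lower leg becomes R2‖(R3+R4) = 576.1 Ω, so V_mid = 19.1 × 576.1/1776 = 6.195 V.
Stage 2 is itself unloaded: V_out = V_mid × R4/(R3+R4) = 6.195 × 470/3770 = 0.772 V.

V_out ≈ 0.772 V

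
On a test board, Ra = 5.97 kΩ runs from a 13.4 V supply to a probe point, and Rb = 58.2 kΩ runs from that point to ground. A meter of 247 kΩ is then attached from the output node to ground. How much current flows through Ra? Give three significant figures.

Rb‖R_L = 47.10 kΩ, so the source sees Ra + Rb‖R_L = 53.07 kΩ.
I = 13.4 V / 53.07 kΩ = 0.252 mA.

I ≈ 0.252 mA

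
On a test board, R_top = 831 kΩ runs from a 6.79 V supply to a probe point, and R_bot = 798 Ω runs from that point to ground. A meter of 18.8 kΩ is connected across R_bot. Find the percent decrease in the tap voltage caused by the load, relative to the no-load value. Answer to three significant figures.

4.07 %

The divider's output (Thévenin) resistance is R_top‖R_bot = 797.2 Ω.
Fractional drop under load = R_th/(R_th + R_L) = 797.2 / (797.2 + 18800) = 0.04068.
So the output falls by 4.07 %.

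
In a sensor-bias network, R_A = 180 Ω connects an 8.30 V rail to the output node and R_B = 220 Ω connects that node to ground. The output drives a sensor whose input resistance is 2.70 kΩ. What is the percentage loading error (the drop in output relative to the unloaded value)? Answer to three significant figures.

3.54 %

The divider's output (Thévenin) resistance is R_A‖R_B = 99.00 Ω.
Fractional drop under load = R_th/(R_th + R_L) = 99.00 / (99.00 + 2700) = 0.03537.
So the output falls by 3.54 %.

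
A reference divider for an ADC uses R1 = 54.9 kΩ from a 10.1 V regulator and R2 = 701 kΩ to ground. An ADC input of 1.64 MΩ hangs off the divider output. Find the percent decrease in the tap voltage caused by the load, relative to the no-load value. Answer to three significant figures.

The divider's output (Thévenin) resistance is R1‖R2 = 50.91 kΩ.
Fractional drop under load = R_th/(R_th + R_L) = 50.91 / (50.91 + 1640) = 0.03011.
So the output falls by 3.01 %.

3.01 %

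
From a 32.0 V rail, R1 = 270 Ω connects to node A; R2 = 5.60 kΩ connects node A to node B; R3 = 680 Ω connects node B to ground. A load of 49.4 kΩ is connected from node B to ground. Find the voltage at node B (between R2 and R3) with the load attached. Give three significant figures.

V ≈ 3.28 V

At node B, R3 is in parallel with the load: R3‖R_L = 670.8 Ω.
Below node A the resistance is R2 + (R3‖R_L) = 6271 Ω, so V_A = 32.0 × 6271/6541 = 30.68 V.
Then V_B = V_A × (R3‖R_L)/(R2 + R3‖R_L) = 30.68 × 670.8/6271 = 3.28 V.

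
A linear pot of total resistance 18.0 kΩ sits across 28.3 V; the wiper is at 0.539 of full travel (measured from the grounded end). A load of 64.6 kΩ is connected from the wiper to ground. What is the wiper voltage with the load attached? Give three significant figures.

V ≈ 14.3 V

The wiper splits the pot into (1−α)R = 8.298 kΩ above and αR = 9.702 kΩ below.
Lower section ‖ load = 8.435 kΩ.
V_wiper = 28.3 × 8.435/(8.298 + 8.435) = 14.3 V.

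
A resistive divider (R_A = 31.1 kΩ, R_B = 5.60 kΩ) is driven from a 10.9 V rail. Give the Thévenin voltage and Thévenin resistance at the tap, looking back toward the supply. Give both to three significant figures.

V_th = 1.66 V, R_th = 4.75 kΩ

V_th is the open-circuit tap voltage: 10.9 × 5.60/(31.1 + 5.60) = 1.66 V.
With the supply zeroed, R_A and R_B appear in parallel from the tap: R_th = R_A‖R_B = (31.1 × 5.60)/36.70 = 4.75 kΩ.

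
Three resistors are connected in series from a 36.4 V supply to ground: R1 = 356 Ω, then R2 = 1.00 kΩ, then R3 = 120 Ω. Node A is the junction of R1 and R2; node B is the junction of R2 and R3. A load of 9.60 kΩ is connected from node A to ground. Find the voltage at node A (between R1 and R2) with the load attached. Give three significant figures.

V ≈ 26.9 V

Below node A the series string R2+R3 = 1120 Ω sits in parallel with the 9600 Ω load: 1003 Ω.
V_A = 36.4 × 1003/(356 + 1003) = 26.9 V.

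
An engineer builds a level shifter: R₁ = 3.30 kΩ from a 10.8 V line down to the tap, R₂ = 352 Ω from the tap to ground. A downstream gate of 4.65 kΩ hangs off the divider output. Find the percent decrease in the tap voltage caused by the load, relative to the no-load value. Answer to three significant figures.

6.40 %

The divider's output (Thévenin) resistance is R₁‖R₂ = 318.1 Ω.
Fractional drop under load = R_th/(R_th + R_L) = 318.1 / (318.1 + 4650) = 0.06402.
So the output falls by 6.40 %.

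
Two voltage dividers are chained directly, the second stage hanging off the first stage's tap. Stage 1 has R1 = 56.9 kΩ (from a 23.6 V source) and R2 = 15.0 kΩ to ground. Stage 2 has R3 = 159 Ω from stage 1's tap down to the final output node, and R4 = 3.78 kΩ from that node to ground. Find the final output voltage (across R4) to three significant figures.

Stage 2 presents R3+R4 = 3939 Ω as a load on stage 1's tap.
Stage 1's lower leg becomes R2‖(R3+R4) = 3120 Ω, so V_mid = 23.6 × 3120/60020 = 1.227 V.
Stage 2 is itself unloaded: V_out = V_mid × R4/(R3+R4) = 1.227 × 3780/3939 = 1.18 V.

V_out ≈ 1.18 V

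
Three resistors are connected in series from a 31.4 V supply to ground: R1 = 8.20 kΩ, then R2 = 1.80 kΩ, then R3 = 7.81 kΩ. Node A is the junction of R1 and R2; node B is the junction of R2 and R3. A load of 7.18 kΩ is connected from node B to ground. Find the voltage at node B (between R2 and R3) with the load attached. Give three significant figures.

V ≈ 8.55 V

At node B, R3 is in parallel with the load: R3‖R_L = 3.741 kΩ.
Below node A the resistance is R2 + (R3‖R_L) = 5.541 kΩ, so V_A = 31.4 × 5.541/13.74 = 12.66 V.
Then V_B = V_A × (R3‖R_L)/(R2 + R3‖R_L) = 12.66 × 3.741/5.541 = 8.55 V.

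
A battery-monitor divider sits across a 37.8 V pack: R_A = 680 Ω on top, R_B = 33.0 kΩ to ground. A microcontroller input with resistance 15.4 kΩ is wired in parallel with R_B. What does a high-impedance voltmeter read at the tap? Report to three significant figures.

The load sits in parallel with R_B: R_B‖R_L = (33000 × 15400) / (33000 + 15400) = 10500 Ω.
V_out = 37.8 × 10500 / (680 + 10500) = 37.8 × 10500/11180 = 35.5 V.

V_out ≈ 35.5 V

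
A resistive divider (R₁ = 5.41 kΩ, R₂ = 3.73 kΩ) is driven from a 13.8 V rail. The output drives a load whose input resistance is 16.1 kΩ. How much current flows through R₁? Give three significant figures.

R₂‖R_L = 3.028 kΩ, so the source sees R₁ + R₂‖R_L = 8.438 kΩ.
I = 13.8 V / 8.438 kΩ = 1.64 mA.

I ≈ 1.64 mA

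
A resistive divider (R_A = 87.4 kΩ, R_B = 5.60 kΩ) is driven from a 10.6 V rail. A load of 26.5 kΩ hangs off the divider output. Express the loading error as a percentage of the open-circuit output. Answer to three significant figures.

Unloaded V = 10.6 × 5.60/93.00 = 0.6383 V.
Loaded: R_B‖R_L = 4.623 kΩ, giving V = 10.6 × 4.623/92.02 = 0.5325 V.
Drop = (0.6383 − 0.5325) / 0.6383 = 16.6 %.

16.6 %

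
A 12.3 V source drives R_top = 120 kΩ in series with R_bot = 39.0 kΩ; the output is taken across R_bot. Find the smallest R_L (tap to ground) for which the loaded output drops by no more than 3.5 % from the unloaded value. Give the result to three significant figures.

R_L(min) ≈ 812 kΩ

Output resistance R_th = R_top‖R_bot = (120 × 39.0)/159.0 = 29.43 kΩ.
The fractional drop is R_th/(R_th + R_L); requiring this ≤ 0.0350 gives R_L ≥ R_th(1/0.0350 − 1) = 29.43 × 27.57 = 812 kΩ.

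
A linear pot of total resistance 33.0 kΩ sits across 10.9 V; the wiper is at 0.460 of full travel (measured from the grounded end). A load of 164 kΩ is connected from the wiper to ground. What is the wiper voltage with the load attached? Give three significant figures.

The wiper splits the pot into (1−α)R = 17.82 kΩ above and αR = 15.18 kΩ below.
Lower section ‖ load = 13.89 kΩ.
V_wiper = 10.9 × 13.89/(17.82 + 13.89) = 4.78 V.

V ≈ 4.78 V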